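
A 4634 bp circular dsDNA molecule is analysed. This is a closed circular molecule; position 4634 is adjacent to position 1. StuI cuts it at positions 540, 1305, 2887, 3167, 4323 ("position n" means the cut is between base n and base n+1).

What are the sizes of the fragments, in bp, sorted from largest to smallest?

Circular molecule, 5 cuts → 5 fragments:
  1305 − 540 = 765 bp
  2887 − 1305 = 1582 bp
  3167 − 2887 = 280 bp
  4323 − 3167 = 1156 bp
  wrap: 4634 − 4323 + 540 = 851 bp
Sorted largest to smallest: 1582, 1156, 851, 765, 280 bp.

1582, 1156, 851, 765, 280 bp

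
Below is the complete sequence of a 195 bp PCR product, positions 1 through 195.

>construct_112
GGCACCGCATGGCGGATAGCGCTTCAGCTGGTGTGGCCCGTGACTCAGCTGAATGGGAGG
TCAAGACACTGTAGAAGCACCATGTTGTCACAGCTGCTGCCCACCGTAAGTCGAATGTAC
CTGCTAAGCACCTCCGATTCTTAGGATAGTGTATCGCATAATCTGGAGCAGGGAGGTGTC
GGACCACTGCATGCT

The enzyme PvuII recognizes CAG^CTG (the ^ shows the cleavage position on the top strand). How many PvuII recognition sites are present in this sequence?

3

CAGCTG occurs starting at positions 25, 46, 91.
PvuII cuts at 3 sites.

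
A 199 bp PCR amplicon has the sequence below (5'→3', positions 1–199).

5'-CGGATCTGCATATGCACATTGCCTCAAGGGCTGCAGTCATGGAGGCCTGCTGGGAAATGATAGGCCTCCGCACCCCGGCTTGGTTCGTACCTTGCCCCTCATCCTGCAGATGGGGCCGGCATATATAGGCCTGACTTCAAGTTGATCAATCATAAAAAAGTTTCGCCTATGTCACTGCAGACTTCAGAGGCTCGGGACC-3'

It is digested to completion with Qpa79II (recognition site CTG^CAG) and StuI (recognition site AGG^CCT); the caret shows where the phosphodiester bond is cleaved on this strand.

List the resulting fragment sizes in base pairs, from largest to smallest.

Qpa79II sites (CTGCAG) start at positions 31, 104, 175.
Qpa79II cuts after base 3 of each site, so after positions 33, 106, 177.
StuI sites (AGGCCT) start at positions 43, 62, 127.
StuI cuts after base 3 of each site, so after positions 45, 64, 129.
Combined cut positions: 33, 45, 64, 106, 129, 177.
Linear molecule, 6 cuts → 7 fragments:
  1–33 → 33 bp
  34–45 → 12 bp
  46–64 → 19 bp
  65–106 → 42 bp
  107–129 → 23 bp
  130–177 → 48 bp
  178–199 → 22 bp
Sorted largest to smallest: 48, 42, 33, 23, 22, 19, 12 bp.

48, 42, 33, 23, 22, 19, 12 bp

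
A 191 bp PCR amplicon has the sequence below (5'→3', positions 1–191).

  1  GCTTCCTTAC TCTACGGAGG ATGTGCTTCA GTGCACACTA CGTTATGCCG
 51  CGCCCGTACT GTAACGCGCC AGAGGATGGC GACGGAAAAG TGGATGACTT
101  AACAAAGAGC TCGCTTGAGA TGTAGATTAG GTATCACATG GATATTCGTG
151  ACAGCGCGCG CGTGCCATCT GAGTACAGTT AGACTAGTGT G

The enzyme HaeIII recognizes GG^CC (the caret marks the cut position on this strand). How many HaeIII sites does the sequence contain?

0

No occurrence of GGCC is present in the sequence.
HaeIII does not cut: 0 sites.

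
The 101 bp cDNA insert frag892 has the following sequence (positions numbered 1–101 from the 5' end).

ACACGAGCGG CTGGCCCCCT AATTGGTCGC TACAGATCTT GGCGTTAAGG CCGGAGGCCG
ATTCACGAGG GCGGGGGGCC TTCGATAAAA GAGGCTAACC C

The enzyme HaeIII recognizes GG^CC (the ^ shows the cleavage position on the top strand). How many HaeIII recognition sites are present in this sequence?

GGCC occurs starting at positions 13, 49, 56, 77.
HaeIII cuts at 4 sites.

4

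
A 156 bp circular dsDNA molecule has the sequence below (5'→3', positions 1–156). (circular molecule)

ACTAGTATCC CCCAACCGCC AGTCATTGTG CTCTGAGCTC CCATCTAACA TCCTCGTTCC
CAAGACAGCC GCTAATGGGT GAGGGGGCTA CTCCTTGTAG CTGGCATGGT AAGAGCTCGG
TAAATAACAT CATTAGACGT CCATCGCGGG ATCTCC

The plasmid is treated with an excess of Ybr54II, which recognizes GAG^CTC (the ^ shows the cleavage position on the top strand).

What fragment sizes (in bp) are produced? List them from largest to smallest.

Ybr54II sites (GAGCTC) start at positions 35, 113.
Ybr54II cuts after base 3 of each site, so after positions 37, 115.
Circular molecule, 2 cuts → 2 fragments:
  38–115 → 78 bp
  116–156 then 1–37 → 41 + 37 = 78 bp
Sorted largest to smallest: 78, 78 bp.

78, 78 bp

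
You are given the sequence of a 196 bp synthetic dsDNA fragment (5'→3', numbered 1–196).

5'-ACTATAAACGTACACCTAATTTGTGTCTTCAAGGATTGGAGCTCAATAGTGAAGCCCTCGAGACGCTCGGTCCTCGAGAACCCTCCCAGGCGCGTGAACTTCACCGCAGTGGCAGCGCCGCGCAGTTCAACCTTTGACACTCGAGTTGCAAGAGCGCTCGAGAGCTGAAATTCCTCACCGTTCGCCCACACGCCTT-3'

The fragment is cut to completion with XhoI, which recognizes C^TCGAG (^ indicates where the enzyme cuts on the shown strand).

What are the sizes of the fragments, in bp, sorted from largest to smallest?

XhoI sites (CTCGAG) start at positions 57, 73, 140, 157.
XhoI cuts after the first base of each site, so after positions 57, 73, 140, 157.
Linear molecule, 4 cuts → 5 fragments:
  1–57 → 57 bp
  58–73 → 16 bp
  74–140 → 67 bp
  141–157 → 17 bp
  158–196 → 39 bp
Sorted largest to smallest: 67, 57, 39, 17, 16 bp.

67, 57, 39, 17, 16 bp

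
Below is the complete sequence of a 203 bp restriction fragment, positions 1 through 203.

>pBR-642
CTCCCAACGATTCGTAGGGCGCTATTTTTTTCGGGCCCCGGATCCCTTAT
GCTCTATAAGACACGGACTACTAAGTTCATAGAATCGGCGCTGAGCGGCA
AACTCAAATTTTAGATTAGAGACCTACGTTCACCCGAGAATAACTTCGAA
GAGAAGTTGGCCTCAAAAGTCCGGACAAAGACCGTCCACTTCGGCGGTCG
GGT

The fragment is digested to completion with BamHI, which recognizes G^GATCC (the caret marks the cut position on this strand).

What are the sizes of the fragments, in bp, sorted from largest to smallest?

163, 40 bp

The BamHI site (GGATCC) starts at position 40.
BamHI cuts after the first base of each site, so after position 40.
Linear molecule, 1 cut → 2 fragments:
  1–40 → 40 bp
  41–203 → 163 bp
Sorted largest to smallest: 163, 40 bp.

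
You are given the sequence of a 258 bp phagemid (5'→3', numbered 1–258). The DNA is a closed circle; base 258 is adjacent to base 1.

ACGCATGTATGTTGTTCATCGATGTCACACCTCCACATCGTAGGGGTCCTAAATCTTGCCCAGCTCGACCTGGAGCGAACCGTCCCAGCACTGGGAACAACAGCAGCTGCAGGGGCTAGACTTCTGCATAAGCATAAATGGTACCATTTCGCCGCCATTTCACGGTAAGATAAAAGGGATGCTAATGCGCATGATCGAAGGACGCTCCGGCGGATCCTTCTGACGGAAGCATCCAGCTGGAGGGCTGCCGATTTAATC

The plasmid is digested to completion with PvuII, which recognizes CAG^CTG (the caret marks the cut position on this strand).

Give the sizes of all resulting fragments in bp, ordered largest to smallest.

130, 128 bp

PvuII sites (CAGCTG) start at positions 104, 234.
PvuII cuts after base 3 of each site, so after positions 106, 236.
Circular molecule, 2 cuts → 2 fragments:
  107–236 → 130 bp
  237–258 then 1–106 → 22 + 106 = 128 bp
Sorted largest to smallest: 130, 128 bp.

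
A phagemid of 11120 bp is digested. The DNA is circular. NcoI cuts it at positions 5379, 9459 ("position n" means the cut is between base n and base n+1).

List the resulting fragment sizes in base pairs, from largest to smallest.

7040, 4080 bp

Circular molecule, 2 cuts → 2 fragments:
  9459 − 5379 = 4080 bp
  wrap: 11120 − 9459 + 5379 = 7040 bp
Sorted largest to smallest: 7040, 4080 bp.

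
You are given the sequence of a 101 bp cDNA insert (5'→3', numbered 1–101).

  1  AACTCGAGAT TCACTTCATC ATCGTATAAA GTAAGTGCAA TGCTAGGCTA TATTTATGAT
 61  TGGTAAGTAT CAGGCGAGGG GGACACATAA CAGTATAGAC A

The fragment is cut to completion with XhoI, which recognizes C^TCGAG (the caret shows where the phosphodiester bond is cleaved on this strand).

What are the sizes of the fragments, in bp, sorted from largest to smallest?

The XhoI site (CTCGAG) starts at position 3.
XhoI cuts after the first base of each site, so after position 3.
Linear molecule, 1 cut → 2 fragments:
  1–3 → 3 bp
  4–101 → 98 bp
Sorted largest to smallest: 98, 3 bp.

98, 3 bp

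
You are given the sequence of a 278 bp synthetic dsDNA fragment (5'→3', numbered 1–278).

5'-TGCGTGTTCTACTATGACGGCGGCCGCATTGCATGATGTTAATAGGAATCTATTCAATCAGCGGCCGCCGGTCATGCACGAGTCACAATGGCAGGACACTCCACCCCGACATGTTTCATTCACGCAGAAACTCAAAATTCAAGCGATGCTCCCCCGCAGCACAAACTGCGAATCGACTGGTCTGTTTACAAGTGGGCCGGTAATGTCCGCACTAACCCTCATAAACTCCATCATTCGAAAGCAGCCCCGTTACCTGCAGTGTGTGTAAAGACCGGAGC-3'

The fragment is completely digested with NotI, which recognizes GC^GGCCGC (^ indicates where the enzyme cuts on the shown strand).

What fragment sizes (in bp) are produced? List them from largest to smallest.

NotI sites (GCGGCCGC) start at positions 20, 61.
NotI cuts after base 2 of each site, so after positions 21, 62.
Linear molecule, 2 cuts → 3 fragments:
  1–21 → 21 bp
  22–62 → 41 bp
  63–278 → 216 bp
Sorted largest to smallest: 216, 41, 21 bp.

216, 41, 21 bp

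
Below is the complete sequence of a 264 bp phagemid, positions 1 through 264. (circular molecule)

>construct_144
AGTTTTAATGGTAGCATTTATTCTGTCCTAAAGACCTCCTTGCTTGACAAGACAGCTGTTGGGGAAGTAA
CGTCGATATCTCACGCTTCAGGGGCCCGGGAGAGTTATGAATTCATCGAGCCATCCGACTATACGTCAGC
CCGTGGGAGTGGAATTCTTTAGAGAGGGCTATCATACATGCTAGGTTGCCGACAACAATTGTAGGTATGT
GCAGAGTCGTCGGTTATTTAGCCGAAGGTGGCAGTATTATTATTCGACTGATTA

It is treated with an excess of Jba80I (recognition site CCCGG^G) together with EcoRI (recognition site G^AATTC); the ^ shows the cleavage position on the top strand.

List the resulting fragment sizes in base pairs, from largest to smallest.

The Jba80I site (CCCGGG) starts at position 95.
Jba80I cuts after base 5 of each site (before the last base), so after position 99.
EcoRI sites (GAATTC) start at positions 109, 152.
EcoRI cuts after the first base of each site, so after positions 109, 152.
Combined cut positions: 99, 109, 152.
Circular molecule, 3 cuts → 3 fragments:
  100–109 → 10 bp
  110–152 → 43 bp
  153–264 then 1–99 → 112 + 99 = 211 bp
Sorted largest to smallest: 211, 43, 10 bp.

211, 43, 10 bp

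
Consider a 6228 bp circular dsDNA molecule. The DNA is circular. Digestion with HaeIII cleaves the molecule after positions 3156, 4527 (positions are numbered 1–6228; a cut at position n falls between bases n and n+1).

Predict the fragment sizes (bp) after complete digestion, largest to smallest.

4857, 1371 bp

Circular molecule, 2 cuts → 2 fragments:
  4527 − 3156 = 1371 bp
  wrap: 6228 − 4527 + 3156 = 4857 bp
Sorted largest to smallest: 4857, 1371 bp.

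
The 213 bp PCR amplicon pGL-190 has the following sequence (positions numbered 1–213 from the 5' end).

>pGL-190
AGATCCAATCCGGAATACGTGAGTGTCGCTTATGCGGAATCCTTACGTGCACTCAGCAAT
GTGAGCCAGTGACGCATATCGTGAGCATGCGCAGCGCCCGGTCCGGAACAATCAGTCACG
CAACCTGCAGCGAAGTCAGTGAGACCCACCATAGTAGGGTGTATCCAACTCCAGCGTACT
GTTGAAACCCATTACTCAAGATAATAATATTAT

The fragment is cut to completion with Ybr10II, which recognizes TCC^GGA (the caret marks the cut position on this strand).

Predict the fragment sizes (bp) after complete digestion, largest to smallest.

109, 93, 11 bp

Ybr10II sites (TCCGGA) start at positions 9, 102.
Ybr10II cuts after base 3 of each site, so after positions 11, 104.
Linear molecule, 2 cuts → 3 fragments:
  1–11 → 11 bp
  12–104 → 93 bp
  105–213 → 109 bp
Sorted largest to smallest: 109, 93, 11 bp.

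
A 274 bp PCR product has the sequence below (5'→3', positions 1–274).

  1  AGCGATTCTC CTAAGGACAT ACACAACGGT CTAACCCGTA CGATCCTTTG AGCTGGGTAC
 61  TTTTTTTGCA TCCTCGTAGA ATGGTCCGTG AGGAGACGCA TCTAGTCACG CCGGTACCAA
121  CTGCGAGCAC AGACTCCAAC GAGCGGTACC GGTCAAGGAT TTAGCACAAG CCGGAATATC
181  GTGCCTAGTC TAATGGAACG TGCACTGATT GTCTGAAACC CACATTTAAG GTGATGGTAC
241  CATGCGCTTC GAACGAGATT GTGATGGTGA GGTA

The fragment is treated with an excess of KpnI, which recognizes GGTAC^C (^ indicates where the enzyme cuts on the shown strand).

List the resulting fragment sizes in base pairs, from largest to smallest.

117, 91, 34, 32 bp

KpnI sites (GGTACC) start at positions 113, 145, 236.
KpnI cuts after base 5 of each site (before the last base), so after positions 117, 149, 240.
Linear molecule, 3 cuts → 4 fragments:
  1–117 → 117 bp
  118–149 → 32 bp
  150–240 → 91 bp
  241–274 → 34 bp
Sorted largest to smallest: 117, 91, 34, 32 bp.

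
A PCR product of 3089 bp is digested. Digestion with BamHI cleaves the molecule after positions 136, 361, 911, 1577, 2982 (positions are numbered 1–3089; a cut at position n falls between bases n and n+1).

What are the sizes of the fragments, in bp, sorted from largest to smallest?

1405, 666, 550, 225, 136, 107 bp

Linear molecule, 5 cuts → 6 fragments:
  136 − 0 = 136 bp
  361 − 136 = 225 bp
  911 − 361 = 550 bp
  1577 − 911 = 666 bp
  2982 − 1577 = 1405 bp
  3089 − 2982 = 107 bp
Sorted largest to smallest: 1405, 666, 550, 225, 136, 107 bp.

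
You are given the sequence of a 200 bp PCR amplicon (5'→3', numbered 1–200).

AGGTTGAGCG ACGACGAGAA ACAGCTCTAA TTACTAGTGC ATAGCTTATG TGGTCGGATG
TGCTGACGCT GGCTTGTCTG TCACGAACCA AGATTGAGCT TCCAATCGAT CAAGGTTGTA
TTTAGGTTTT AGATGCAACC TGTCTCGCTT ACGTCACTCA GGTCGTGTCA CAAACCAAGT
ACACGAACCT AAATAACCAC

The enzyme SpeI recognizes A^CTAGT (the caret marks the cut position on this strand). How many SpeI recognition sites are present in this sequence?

1

ACTAGT occurs starting at position 33.
SpeI cuts at 1 site.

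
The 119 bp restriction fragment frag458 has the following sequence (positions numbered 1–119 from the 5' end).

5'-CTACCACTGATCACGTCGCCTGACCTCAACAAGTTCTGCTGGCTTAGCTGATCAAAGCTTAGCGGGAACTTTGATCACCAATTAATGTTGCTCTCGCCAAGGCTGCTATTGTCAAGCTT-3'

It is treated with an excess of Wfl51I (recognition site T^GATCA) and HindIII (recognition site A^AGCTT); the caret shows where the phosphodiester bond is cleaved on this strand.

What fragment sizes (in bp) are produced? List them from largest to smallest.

42, 41, 17, 8, 6, 5 bp

Wfl51I sites (TGATCA) start at positions 8, 49, 72.
Wfl51I cuts after the first base of each site, so after positions 8, 49, 72.
HindIII sites (AAGCTT) start at positions 55, 114.
HindIII cuts after the first base of each site, so after positions 55, 114.
Combined cut positions: 8, 49, 55, 72, 114.
Linear molecule, 5 cuts → 6 fragments:
  1–8 → 8 bp
  9–49 → 41 bp
  50–55 → 6 bp
  56–72 → 17 bp
  73–114 → 42 bp
  115–119 → 5 bp
Sorted largest to smallest: 42, 41, 17, 8, 6, 5 bp.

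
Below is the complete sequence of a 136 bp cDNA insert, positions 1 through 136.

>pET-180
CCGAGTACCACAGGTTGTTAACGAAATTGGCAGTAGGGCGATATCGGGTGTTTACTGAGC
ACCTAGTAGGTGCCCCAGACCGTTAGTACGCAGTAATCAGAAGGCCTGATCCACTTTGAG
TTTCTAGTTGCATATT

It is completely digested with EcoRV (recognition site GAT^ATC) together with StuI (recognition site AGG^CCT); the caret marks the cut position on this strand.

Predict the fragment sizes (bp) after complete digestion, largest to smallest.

62, 42, 32 bp

The EcoRV site (GATATC) starts at position 40.
EcoRV cuts after base 3 of each site, so after position 42.
The StuI site (AGGCCT) starts at position 102.
StuI cuts after base 3 of each site, so after position 104.
Combined cut positions: 42, 104.
Linear molecule, 2 cuts → 3 fragments:
  1–42 → 42 bp
  43–104 → 62 bp
  105–136 → 32 bp
Sorted largest to smallest: 62, 42, 32 bp.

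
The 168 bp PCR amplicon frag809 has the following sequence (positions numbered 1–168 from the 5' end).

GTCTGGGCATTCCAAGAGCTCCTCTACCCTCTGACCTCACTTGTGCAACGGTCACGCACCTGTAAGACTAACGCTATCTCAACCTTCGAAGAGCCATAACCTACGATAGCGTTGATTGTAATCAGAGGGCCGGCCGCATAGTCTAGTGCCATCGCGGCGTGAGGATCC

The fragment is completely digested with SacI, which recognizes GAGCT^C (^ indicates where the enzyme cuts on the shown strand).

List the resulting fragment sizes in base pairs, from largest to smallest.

The SacI site (GAGCTC) starts at position 16.
SacI cuts after base 5 of each site (before the last base), so after position 20.
Linear molecule, 1 cut → 2 fragments:
  1–20 → 20 bp
  21–168 → 148 bp
Sorted largest to smallest: 148, 20 bp.

148, 20 bp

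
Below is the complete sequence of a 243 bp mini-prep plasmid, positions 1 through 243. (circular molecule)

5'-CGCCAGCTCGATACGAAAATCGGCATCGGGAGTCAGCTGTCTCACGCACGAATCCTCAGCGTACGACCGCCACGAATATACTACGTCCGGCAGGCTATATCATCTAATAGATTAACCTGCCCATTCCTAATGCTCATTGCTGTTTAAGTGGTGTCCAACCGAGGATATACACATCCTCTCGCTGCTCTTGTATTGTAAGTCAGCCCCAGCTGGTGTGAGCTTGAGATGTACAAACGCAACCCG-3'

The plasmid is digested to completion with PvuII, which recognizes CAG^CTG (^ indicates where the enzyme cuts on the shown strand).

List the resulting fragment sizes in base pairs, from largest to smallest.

PvuII sites (CAGCTG) start at positions 34, 207.
PvuII cuts after base 3 of each site, so after positions 36, 209.
Circular molecule, 2 cuts → 2 fragments:
  37–209 → 173 bp
  210–243 then 1–36 → 34 + 36 = 70 bp
Sorted largest to smallest: 173, 70 bp.

173, 70 bp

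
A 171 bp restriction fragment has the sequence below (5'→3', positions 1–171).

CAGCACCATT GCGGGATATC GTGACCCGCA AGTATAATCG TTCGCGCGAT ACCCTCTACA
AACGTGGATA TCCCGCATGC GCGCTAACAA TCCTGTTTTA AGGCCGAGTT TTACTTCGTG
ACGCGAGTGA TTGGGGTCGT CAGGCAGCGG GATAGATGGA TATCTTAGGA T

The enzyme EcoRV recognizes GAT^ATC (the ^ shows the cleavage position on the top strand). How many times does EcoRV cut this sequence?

3

GATATC occurs starting at positions 15, 67, 159.
EcoRV cuts at 3 sites.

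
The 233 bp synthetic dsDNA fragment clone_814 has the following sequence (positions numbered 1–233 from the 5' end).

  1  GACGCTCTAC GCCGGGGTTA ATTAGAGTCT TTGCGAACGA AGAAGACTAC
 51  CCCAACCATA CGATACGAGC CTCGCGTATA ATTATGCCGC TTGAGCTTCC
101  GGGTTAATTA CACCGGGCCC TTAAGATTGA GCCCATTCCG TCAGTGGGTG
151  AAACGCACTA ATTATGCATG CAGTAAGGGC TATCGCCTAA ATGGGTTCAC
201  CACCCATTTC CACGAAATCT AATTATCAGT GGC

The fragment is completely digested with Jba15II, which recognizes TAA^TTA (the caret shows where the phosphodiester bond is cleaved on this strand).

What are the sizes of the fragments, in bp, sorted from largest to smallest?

Jba15II sites (TAATTA) start at positions 19, 79, 105, 159, 220.
Jba15II cuts after base 3 of each site, so after positions 21, 81, 107, 161, 222.
Linear molecule, 5 cuts → 6 fragments:
  1–21 → 21 bp
  22–81 → 60 bp
  82–107 → 26 bp
  108–161 → 54 bp
  162–222 → 61 bp
  223–233 → 11 bp
Sorted largest to smallest: 61, 60, 54, 26, 21, 11 bp.

61, 60, 54, 26, 21, 11 bp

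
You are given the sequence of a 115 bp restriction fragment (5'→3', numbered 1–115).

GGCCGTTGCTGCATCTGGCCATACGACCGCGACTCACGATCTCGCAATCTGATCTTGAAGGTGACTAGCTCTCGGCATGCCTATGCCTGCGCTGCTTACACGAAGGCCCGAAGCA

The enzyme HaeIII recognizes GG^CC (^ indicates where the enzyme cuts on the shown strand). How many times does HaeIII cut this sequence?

GGCC occurs starting at positions 1, 17, 105.
HaeIII cuts at 3 sites.

3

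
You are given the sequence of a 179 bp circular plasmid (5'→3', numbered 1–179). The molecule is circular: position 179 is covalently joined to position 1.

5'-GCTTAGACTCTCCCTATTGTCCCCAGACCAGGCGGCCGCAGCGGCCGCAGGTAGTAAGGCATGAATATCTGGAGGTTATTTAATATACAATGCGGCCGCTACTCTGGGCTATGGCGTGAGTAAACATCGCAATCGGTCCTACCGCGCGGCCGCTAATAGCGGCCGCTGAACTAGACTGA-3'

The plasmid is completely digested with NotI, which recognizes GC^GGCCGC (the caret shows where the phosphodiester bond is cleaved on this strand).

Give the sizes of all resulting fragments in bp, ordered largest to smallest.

NotI sites (GCGGCCGC) start at positions 32, 41, 92, 146, 159.
NotI cuts after base 2 of each site, so after positions 33, 42, 93, 147, 160.
Circular molecule, 5 cuts → 5 fragments:
  34–42 → 9 bp
  43–93 → 51 bp
  94–147 → 54 bp
  148–160 → 13 bp
  161–179 then 1–33 → 19 + 33 = 52 bp
Sorted largest to smallest: 54, 52, 51, 13, 9 bp.

54, 52, 51, 13, 9 bp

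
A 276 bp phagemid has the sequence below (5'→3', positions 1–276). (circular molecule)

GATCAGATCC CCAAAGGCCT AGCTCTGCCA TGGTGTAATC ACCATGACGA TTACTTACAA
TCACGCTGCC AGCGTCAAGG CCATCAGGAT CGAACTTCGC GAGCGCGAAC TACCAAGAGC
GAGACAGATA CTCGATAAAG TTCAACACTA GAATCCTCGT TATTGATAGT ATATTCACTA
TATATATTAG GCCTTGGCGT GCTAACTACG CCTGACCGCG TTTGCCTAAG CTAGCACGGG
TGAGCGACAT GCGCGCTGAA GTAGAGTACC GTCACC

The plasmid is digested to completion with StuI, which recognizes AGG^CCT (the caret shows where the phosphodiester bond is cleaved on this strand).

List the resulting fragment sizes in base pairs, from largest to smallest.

StuI sites (AGGCCT) start at positions 15, 189.
StuI cuts after base 3 of each site, so after positions 17, 191.
Circular molecule, 2 cuts → 2 fragments:
  18–191 → 174 bp
  192–276 then 1–17 → 85 + 17 = 102 bp
Sorted largest to smallest: 174, 102 bp.

174, 102 bp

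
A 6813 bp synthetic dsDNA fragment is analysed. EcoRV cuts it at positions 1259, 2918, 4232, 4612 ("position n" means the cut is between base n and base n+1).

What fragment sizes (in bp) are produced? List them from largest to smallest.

2201, 1659, 1314, 1259, 380 bp

Linear molecule, 4 cuts → 5 fragments:
  1259 − 0 = 1259 bp
  2918 − 1259 = 1659 bp
  4232 − 2918 = 1314 bp
  4612 − 4232 = 380 bp
  6813 − 4612 = 2201 bp
Sorted largest to smallest: 2201, 1659, 1314, 1259, 380 bp.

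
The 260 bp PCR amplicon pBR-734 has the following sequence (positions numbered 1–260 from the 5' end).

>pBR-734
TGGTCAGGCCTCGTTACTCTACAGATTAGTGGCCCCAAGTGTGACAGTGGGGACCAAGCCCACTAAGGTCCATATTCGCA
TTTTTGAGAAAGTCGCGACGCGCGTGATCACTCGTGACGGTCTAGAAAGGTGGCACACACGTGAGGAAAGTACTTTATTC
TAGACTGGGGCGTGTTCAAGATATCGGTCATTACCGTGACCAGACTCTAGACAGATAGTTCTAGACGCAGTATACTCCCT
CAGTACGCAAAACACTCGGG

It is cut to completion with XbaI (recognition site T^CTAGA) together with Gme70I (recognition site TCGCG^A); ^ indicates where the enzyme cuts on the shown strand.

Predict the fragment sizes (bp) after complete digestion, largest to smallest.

XbaI sites (TCTAGA) start at positions 121, 159, 206, 220.
XbaI cuts after the first base of each site, so after positions 121, 159, 206, 220.
The Gme70I site (TCGCGA) starts at position 93.
Gme70I cuts after base 5 of each site (before the last base), so after position 97.
Combined cut positions: 97, 121, 159, 206, 220.
Linear molecule, 5 cuts → 6 fragments:
  1–97 → 97 bp
  98–121 → 24 bp
  122–159 → 38 bp
  160–206 → 47 bp
  207–220 → 14 bp
  221–260 → 40 bp
Sorted largest to smallest: 97, 47, 40, 38, 24, 14 bp.

97, 47, 40, 38, 24, 14 bp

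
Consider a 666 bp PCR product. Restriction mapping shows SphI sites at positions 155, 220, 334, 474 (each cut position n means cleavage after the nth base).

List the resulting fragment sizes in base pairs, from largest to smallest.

192, 155, 140, 114, 65 bp

Linear molecule, 4 cuts → 5 fragments:
  155 − 0 = 155 bp
  220 − 155 = 65 bp
  334 − 220 = 114 bp
  474 − 334 = 140 bp
  666 − 474 = 192 bp
Sorted largest to smallest: 192, 155, 140, 114, 65 bp.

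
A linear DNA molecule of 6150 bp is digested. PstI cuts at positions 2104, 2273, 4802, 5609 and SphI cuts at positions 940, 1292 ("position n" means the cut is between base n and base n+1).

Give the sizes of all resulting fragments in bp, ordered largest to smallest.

Combined cut positions (sorted): 940, 1292, 2104, 2273, 4802, 5609.
Linear molecule, 6 cuts → 7 fragments:
  940 − 0 = 940 bp
  1292 − 940 = 352 bp
  2104 − 1292 = 812 bp
  2273 − 2104 = 169 bp
  4802 − 2273 = 2529 bp
  5609 − 4802 = 807 bp
  6150 − 5609 = 541 bp
Sorted largest to smallest: 2529, 940, 812, 807, 541, 352, 169 bp.

2529, 940, 812, 807, 541, 352, 169 bp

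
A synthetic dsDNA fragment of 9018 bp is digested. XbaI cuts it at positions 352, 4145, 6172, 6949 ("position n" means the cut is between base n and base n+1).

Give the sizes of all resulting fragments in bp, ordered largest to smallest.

3793, 2069, 2027, 777, 352 bp

Linear molecule, 4 cuts → 5 fragments:
  352 − 0 = 352 bp
  4145 − 352 = 3793 bp
  6172 − 4145 = 2027 bp
  6949 − 6172 = 777 bp
  9018 − 6949 = 2069 bp
Sorted largest to smallest: 3793, 2069, 2027, 777, 352 bp.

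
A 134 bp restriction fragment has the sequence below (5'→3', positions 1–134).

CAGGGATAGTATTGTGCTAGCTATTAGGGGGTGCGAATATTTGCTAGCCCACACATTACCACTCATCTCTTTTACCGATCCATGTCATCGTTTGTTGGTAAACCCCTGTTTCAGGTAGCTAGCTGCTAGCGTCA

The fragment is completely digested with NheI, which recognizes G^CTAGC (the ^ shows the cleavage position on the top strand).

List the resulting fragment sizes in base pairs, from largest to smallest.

75, 27, 16, 9, 7 bp

NheI sites (GCTAGC) start at positions 16, 43, 118, 125.
NheI cuts after the first base of each site, so after positions 16, 43, 118, 125.
Linear molecule, 4 cuts → 5 fragments:
  1–16 → 16 bp
  17–43 → 27 bp
  44–118 → 75 bp
  119–125 → 7 bp
  126–134 → 9 bp
Sorted largest to smallest: 75, 27, 16, 9, 7 bp.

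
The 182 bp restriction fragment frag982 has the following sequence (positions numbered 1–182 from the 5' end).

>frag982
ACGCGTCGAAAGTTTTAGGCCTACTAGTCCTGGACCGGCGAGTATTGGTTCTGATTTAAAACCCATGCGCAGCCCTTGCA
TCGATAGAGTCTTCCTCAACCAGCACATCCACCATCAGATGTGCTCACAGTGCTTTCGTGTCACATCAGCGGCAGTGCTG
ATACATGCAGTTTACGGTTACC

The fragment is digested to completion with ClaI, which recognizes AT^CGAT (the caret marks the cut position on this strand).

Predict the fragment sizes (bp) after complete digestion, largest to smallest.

101, 81 bp

The ClaI site (ATCGAT) starts at position 80.
ClaI cuts after base 2 of each site, so after position 81.
Linear molecule, 1 cut → 2 fragments:
  1–81 → 81 bp
  82–182 → 101 bp
Sorted largest to smallest: 101, 81 bp.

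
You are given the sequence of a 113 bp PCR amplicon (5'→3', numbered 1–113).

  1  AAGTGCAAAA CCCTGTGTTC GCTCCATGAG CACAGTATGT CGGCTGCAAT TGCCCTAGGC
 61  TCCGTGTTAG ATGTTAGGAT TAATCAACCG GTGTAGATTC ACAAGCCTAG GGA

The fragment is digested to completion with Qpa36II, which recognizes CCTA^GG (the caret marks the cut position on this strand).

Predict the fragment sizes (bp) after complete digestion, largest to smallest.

57, 52, 4 bp

Qpa36II sites (CCTAGG) start at positions 54, 106.
Qpa36II cuts after base 4 of each site, so after positions 57, 109.
Linear molecule, 2 cuts → 3 fragments:
  1–57 → 57 bp
  58–109 → 52 bp
  110–113 → 4 bp
Sorted largest to smallest: 57, 52, 4 bp.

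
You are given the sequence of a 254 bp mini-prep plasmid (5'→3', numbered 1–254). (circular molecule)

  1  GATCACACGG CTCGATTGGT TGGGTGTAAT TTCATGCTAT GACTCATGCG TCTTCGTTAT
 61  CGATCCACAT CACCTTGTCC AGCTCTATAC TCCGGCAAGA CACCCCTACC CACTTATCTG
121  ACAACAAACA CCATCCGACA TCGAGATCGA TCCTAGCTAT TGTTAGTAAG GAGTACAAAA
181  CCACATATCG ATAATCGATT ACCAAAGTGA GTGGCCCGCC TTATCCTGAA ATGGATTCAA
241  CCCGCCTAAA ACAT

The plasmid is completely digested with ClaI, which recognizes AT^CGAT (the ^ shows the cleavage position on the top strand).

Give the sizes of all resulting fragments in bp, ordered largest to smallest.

119, 87, 41, 7 bp

ClaI sites (ATCGAT) start at positions 59, 146, 187, 194.
ClaI cuts after base 2 of each site, so after positions 60, 147, 188, 195.
Circular molecule, 4 cuts → 4 fragments:
  61–147 → 87 bp
  148–188 → 41 bp
  189–195 → 7 bp
  196–254 then 1–60 → 59 + 60 = 119 bp
Sorted largest to smallest: 119, 87, 41, 7 bp.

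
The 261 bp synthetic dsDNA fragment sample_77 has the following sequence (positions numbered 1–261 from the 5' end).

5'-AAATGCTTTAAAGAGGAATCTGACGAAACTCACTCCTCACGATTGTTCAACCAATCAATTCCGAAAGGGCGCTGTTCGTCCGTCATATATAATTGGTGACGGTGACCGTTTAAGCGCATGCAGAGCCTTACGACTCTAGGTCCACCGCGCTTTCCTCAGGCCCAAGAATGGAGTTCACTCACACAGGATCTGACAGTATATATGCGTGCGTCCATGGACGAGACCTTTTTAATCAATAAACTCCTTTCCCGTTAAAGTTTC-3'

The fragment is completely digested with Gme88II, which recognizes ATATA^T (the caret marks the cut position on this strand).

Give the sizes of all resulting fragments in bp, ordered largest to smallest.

113, 89, 59 bp

Gme88II sites (ATATAT) start at positions 85, 198.
Gme88II cuts after base 5 of each site (before the last base), so after positions 89, 202.
Linear molecule, 2 cuts → 3 fragments:
  1–89 → 89 bp
  90–202 → 113 bp
  203–261 → 59 bp
Sorted largest to smallest: 113, 89, 59 bp.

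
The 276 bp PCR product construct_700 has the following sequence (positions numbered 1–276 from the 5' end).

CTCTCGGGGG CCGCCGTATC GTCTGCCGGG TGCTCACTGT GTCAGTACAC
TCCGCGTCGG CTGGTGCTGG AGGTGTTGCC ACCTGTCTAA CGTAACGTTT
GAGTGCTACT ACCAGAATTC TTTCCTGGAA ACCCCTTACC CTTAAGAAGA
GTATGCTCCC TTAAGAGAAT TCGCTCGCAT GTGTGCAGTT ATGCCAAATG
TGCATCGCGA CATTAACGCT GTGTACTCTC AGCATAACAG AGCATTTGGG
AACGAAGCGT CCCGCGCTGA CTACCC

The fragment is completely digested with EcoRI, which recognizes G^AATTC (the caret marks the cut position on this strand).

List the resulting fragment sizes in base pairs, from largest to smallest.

115, 109, 52 bp

EcoRI sites (GAATTC) start at positions 115, 167.
EcoRI cuts after the first base of each site, so after positions 115, 167.
Linear molecule, 2 cuts → 3 fragments:
  1–115 → 115 bp
  116–167 → 52 bp
  168–276 → 109 bp
Sorted largest to smallest: 115, 109, 52 bp.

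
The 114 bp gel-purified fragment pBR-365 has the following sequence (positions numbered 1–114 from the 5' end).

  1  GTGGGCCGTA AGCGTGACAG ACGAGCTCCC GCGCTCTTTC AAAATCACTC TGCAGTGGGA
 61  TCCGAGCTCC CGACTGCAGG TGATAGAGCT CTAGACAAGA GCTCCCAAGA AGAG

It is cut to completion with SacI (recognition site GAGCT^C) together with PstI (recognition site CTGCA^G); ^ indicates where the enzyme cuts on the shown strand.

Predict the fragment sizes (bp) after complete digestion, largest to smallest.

27, 27, 14, 13, 12, 11, 10 bp

SacI sites (GAGCTC) start at positions 23, 64, 86, 99.
SacI cuts after base 5 of each site (before the last base), so after positions 27, 68, 90, 103.
PstI sites (CTGCAG) start at positions 50, 74.
PstI cuts after base 5 of each site (before the last base), so after positions 54, 78.
Combined cut positions: 27, 54, 68, 78, 90, 103.
Linear molecule, 6 cuts → 7 fragments:
  1–27 → 27 bp
  28–54 → 27 bp
  55–68 → 14 bp
  69–78 → 10 bp
  79–90 → 12 bp
  91–103 → 13 bp
  104–114 → 11 bp
Sorted largest to smallest: 27, 27, 14, 13, 12, 11, 10 bp.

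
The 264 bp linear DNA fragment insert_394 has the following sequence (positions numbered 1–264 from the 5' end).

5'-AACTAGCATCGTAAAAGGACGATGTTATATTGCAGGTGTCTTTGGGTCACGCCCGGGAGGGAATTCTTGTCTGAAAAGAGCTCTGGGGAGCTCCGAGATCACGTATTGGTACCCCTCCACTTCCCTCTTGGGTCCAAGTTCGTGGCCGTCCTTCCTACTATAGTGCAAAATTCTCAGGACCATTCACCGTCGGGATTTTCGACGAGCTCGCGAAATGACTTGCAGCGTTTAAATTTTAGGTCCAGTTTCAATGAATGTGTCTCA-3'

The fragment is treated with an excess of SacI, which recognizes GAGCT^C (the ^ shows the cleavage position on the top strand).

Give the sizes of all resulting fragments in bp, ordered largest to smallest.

SacI sites (GAGCTC) start at positions 78, 88, 204.
SacI cuts after base 5 of each site (before the last base), so after positions 82, 92, 208.
Linear molecule, 3 cuts → 4 fragments:
  1–82 → 82 bp
  83–92 → 10 bp
  93–208 → 116 bp
  209–264 → 56 bp
Sorted largest to smallest: 116, 82, 56, 10 bp.

116, 82, 56, 10 bp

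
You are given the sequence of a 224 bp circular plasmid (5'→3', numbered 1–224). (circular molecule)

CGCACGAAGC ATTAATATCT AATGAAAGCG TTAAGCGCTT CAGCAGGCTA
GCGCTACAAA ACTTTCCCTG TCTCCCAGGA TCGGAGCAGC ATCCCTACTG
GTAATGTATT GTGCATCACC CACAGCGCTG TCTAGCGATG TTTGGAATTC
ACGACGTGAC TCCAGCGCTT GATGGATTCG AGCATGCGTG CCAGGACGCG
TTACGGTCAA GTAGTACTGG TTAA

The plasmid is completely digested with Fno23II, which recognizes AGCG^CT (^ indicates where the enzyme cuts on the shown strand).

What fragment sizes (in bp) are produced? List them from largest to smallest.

94, 74, 40, 16 bp

Fno23II sites (AGCGCT) start at positions 34, 50, 124, 164.
Fno23II cuts after base 4 of each site, so after positions 37, 53, 127, 167.
Circular molecule, 4 cuts → 4 fragments:
  38–53 → 16 bp
  54–127 → 74 bp
  128–167 → 40 bp
  168–224 then 1–37 → 57 + 37 = 94 bp
Sorted largest to smallest: 94, 74, 40, 16 bp.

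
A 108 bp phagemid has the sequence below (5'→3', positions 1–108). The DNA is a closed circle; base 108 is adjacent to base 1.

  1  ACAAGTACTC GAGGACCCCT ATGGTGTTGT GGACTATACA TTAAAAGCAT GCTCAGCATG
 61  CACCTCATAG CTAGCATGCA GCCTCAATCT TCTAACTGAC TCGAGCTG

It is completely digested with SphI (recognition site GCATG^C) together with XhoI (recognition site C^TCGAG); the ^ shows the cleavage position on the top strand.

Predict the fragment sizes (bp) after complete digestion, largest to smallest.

43, 22, 18, 16, 9 bp

SphI sites (GCATGC) start at positions 47, 56, 74.
SphI cuts after base 5 of each site (before the last base), so after positions 51, 60, 78.
XhoI sites (CTCGAG) start at positions 8, 100.
XhoI cuts after the first base of each site, so after positions 8, 100.
Combined cut positions: 8, 51, 60, 78, 100.
Circular molecule, 5 cuts → 5 fragments:
  9–51 → 43 bp
  52–60 → 9 bp
  61–78 → 18 bp
  79–100 → 22 bp
  101–108 then 1–8 → 8 + 8 = 16 bp
Sorted largest to smallest: 43, 22, 18, 16, 9 bp.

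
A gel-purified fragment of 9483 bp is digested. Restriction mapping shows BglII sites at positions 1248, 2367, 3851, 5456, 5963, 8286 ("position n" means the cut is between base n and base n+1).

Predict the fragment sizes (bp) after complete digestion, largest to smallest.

2323, 1605, 1484, 1248, 1197, 1119, 507 bp

Linear molecule, 6 cuts → 7 fragments:
  1248 − 0 = 1248 bp
  2367 − 1248 = 1119 bp
  3851 − 2367 = 1484 bp
  5456 − 3851 = 1605 bp
  5963 − 5456 = 507 bp
  8286 − 5963 = 2323 bp
  9483 − 8286 = 1197 bp
Sorted largest to smallest: 2323, 1605, 1484, 1248, 1197, 1119, 507 bp.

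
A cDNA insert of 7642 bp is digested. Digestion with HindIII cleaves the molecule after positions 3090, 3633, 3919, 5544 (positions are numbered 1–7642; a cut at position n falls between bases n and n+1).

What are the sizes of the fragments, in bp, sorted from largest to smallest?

3090, 2098, 1625, 543, 286 bp

Linear molecule, 4 cuts → 5 fragments:
  3090 − 0 = 3090 bp
  3633 − 3090 = 543 bp
  3919 − 3633 = 286 bp
  5544 − 3919 = 1625 bp
  7642 − 5544 = 2098 bp
Sorted largest to smallest: 3090, 2098, 1625, 543, 286 bp.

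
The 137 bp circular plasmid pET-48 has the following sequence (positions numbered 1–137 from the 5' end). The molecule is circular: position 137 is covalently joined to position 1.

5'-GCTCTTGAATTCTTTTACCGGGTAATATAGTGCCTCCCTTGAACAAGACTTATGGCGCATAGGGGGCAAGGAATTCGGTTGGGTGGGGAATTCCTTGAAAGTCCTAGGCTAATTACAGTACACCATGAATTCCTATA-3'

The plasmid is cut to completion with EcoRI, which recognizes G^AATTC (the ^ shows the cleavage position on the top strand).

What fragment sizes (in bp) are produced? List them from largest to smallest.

64, 39, 17, 17 bp

EcoRI sites (GAATTC) start at positions 7, 71, 88, 127.
EcoRI cuts after the first base of each site, so after positions 7, 71, 88, 127.
Circular molecule, 4 cuts → 4 fragments:
  8–71 → 64 bp
  72–88 → 17 bp
  89–127 → 39 bp
  128–137 then 1–7 → 10 + 7 = 17 bp
Sorted largest to smallest: 64, 39, 17, 17 bp.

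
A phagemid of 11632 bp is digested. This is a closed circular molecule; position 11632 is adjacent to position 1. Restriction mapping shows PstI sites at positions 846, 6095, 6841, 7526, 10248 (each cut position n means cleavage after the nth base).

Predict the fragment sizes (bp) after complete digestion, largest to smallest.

5249, 2722, 2230, 746, 685 bp

Circular molecule, 5 cuts → 5 fragments:
  6095 − 846 = 5249 bp
  6841 − 6095 = 746 bp
  7526 − 6841 = 685 bp
  10248 − 7526 = 2722 bp
  wrap: 11632 − 10248 + 846 = 2230 bp
Sorted largest to smallest: 5249, 2722, 2230, 746, 685 bp.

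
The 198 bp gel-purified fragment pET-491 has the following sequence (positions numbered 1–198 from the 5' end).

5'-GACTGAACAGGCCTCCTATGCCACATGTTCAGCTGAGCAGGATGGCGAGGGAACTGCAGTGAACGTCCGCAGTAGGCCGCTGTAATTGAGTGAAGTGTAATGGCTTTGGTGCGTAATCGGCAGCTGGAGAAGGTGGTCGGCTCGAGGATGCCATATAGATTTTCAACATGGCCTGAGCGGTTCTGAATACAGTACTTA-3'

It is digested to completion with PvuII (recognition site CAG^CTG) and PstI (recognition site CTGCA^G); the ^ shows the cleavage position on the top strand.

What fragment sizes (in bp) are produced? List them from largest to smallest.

PvuII sites (CAGCTG) start at positions 30, 121.
PvuII cuts after base 3 of each site, so after positions 32, 123.
The PstI site (CTGCAG) starts at position 54.
PstI cuts after base 5 of each site (before the last base), so after position 58.
Combined cut positions: 32, 58, 123.
Linear molecule, 3 cuts → 4 fragments:
  1–32 → 32 bp
  33–58 → 26 bp
  59–123 → 65 bp
  124–198 → 75 bp
Sorted largest to smallest: 75, 65, 32, 26 bp.

75, 65, 32, 26 bp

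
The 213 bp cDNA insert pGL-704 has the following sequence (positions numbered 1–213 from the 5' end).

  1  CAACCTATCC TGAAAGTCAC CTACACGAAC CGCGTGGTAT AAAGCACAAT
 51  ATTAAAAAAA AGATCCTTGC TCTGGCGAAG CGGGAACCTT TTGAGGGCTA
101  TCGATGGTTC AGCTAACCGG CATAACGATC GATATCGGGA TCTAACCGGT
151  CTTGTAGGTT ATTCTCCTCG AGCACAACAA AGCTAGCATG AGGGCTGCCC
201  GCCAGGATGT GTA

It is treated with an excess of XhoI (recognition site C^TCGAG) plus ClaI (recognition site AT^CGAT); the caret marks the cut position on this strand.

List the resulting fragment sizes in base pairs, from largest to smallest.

101, 46, 38, 28 bp

The XhoI site (CTCGAG) starts at position 167.
XhoI cuts after the first base of each site, so after position 167.
ClaI sites (ATCGAT) start at positions 100, 128.
ClaI cuts after base 2 of each site, so after positions 101, 129.
Combined cut positions: 101, 129, 167.
Linear molecule, 3 cuts → 4 fragments:
  1–101 → 101 bp
  102–129 → 28 bp
  130–167 → 38 bp
  168–213 → 46 bp
Sorted largest to smallest: 101, 46, 38, 28 bp.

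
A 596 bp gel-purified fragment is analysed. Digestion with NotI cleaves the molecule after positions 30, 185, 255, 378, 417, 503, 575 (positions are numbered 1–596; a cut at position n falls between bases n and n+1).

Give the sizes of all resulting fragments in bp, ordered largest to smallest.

Linear molecule, 7 cuts → 8 fragments:
  30 − 0 = 30 bp
  185 − 30 = 155 bp
  255 − 185 = 70 bp
  378 − 255 = 123 bp
  417 − 378 = 39 bp
  503 − 417 = 86 bp
  575 − 503 = 72 bp
  596 − 575 = 21 bp
Sorted largest to smallest: 155, 123, 86, 72, 70, 39, 30, 21 bp.

155, 123, 86, 72, 70, 39, 30, 21 bp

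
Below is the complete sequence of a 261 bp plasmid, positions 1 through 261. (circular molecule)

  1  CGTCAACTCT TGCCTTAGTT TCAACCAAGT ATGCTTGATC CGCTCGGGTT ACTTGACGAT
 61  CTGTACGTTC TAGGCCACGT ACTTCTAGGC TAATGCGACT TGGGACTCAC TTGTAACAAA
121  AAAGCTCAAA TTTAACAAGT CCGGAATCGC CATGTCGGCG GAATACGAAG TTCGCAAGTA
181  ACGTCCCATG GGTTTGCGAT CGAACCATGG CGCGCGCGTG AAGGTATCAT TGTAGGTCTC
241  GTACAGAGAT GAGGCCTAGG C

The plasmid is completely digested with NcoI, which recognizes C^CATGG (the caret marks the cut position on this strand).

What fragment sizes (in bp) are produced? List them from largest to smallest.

NcoI sites (CCATGG) start at positions 186, 205.
NcoI cuts after the first base of each site, so after positions 186, 205.
Circular molecule, 2 cuts → 2 fragments:
  187–205 → 19 bp
  206–261 then 1–186 → 56 + 186 = 242 bp
Sorted largest to smallest: 242, 19 bp.

242, 19 bp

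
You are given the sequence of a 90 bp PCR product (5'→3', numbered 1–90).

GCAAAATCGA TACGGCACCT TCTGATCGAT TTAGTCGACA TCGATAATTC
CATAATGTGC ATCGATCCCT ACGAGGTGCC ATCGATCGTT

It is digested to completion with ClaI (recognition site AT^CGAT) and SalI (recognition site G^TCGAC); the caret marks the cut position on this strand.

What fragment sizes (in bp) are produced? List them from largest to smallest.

ClaI sites (ATCGAT) start at positions 6, 25, 40, 61, 81.
ClaI cuts after base 2 of each site, so after positions 7, 26, 41, 62, 82.
The SalI site (GTCGAC) starts at position 34.
SalI cuts after the first base of each site, so after position 34.
Combined cut positions: 7, 26, 34, 41, 62, 82.
Linear molecule, 6 cuts → 7 fragments:
  1–7 → 7 bp
  8–26 → 19 bp
  27–34 → 8 bp
  35–41 → 7 bp
  42–62 → 21 bp
  63–82 → 20 bp
  83–90 → 8 bp
Sorted largest to smallest: 21, 20, 19, 8, 8, 7, 7 bp.

21, 20, 19, 8, 8, 7, 7 bp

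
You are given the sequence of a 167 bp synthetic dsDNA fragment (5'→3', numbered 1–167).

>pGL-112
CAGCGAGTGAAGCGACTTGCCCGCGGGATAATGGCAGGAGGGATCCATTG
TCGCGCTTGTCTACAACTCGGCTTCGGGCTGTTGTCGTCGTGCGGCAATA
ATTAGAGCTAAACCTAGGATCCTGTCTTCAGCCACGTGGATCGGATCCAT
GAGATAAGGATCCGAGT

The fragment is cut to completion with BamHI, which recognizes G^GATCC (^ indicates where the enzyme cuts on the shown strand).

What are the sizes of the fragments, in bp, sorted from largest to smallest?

BamHI sites (GGATCC) start at positions 41, 117, 143, 158.
BamHI cuts after the first base of each site, so after positions 41, 117, 143, 158.
Linear molecule, 4 cuts → 5 fragments:
  1–41 → 41 bp
  42–117 → 76 bp
  118–143 → 26 bp
  144–158 → 15 bp
  159–167 → 9 bp
Sorted largest to smallest: 76, 41, 26, 15, 9 bp.

76, 41, 26, 15, 9 bp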